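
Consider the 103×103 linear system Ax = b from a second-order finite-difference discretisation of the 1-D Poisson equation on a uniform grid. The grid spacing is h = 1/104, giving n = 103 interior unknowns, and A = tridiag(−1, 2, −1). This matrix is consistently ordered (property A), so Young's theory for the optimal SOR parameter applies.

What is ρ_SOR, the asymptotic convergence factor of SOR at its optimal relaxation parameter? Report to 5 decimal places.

[ρ_J] n=103: ρ(B_J) = cos(π/(n+1)) = cos(π/104) = 0.99954.
root = sin(π/104) = 0.030203  (since 1−cos² = sin²).
[ω*] 2 ÷ (1 + 0.030203) = 2 ÷ 1.030203 = 1.94136.
[ρ_SOR] ω* − 1 = 0.94136.

ρ_SOR = 0.94136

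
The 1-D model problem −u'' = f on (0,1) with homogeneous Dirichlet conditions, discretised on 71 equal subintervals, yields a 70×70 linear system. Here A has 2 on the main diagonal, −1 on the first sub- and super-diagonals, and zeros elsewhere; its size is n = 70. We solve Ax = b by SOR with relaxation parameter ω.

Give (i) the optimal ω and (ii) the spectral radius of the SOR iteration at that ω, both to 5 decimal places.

n=70: λ(B_J) = 1 − λ(A)/2 = cos(kπ/71); k=1 gives ρ_J = 0.99902.
√(1 − cos²(π/71)) = sin(π/71) ≈ 0.044233.
Young: ω* = 2/(1+√(1−ρ_J²)) = 2/(1+0.044233) = 2/1.044233 = 1.91528.
and ρ(B_{ω*}) = 1.91528 − 1 = 0.91528.

ω* = 1.91528, ρ_SOR = 0.91528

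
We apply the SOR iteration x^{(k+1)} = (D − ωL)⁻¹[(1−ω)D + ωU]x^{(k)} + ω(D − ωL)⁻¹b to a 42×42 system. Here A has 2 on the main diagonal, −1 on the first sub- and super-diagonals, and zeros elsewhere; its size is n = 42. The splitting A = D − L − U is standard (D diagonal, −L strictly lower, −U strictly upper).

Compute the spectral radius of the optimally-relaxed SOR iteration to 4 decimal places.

ρ_SOR = 0.8639

½·tridiag(1,0,1) at n=42: λ_k = cos(kπ/43); max |λ| at k=1 ⇒ ρ_J = cos(π/43) ≈ 0.9973.
√(1−ρ_J²) simplifies to sin(π/43) = 0.07300.
ω* = 2/(1 + 0.07300) = 2/1.07300 = 1.8639.
ρ_SOR = ω* − 1 = 1.8639 − 1 = 0.8639.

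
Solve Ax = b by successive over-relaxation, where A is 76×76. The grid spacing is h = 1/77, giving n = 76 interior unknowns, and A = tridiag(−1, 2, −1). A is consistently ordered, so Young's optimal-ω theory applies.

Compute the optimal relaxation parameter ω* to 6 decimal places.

½·tridiag(1,0,1) at n=76: λ_k = cos(kπ/77); max |λ| at k=1 ⇒ ρ_J = cos(π/77) ≈ 0.999168.
√(1−ρ_J²) simplifies to sin(π/77) = 0.0407886.
So ω* = 2/1.0407886 = 1.921620 (Young).
ρ_SOR = ω* − 1 = 1.921620 − 1 = 0.921620.

ω* = 1.921620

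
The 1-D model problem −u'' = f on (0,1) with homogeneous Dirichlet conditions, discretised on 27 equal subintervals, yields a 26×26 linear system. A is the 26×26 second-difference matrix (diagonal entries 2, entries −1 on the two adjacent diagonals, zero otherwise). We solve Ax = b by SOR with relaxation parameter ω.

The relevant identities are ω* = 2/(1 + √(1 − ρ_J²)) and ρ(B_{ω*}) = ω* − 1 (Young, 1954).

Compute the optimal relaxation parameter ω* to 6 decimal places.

ω* = 1.791966

With n=26, ρ(Jacobi) = cos(π/27) = 0.993238.
root = sin(π/27) = 0.1160929  (since 1−cos² = sin²).
So ω* = 2/1.1160929 = 1.791966 (Young).
ρ(B_{ω*}) = ω*−1 = 0.791966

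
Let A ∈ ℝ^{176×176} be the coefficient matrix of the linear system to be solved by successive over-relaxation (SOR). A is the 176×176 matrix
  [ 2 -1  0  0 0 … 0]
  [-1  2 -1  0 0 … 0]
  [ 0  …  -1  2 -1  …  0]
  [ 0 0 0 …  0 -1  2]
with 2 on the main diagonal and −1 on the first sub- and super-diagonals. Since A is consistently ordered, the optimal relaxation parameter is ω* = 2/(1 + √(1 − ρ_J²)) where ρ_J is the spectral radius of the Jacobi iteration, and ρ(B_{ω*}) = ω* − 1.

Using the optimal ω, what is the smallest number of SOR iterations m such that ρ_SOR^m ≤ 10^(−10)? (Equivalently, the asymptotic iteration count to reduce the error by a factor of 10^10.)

[ρ_J] n=176: ρ(B_J) = cos(π/(n+1)) = cos(π/177) = 0.9998425.
√(1 − cos²(π/177)) = sin(π/177) ≈ 0.0177482.
Then 2/(1+√(1−ρ_J²)) = 2/(1+0.0177482); ω* = 2/1.0177482 = 1.9651226.
and ρ(B_{ω*}) = 1.9651226 − 1 = 0.9651226.
For 10 digits: m = 10·ln10 / (−ln 0.9651226) = 23.0259/0.0355001 = 648.615; round up → m = 649.

m = 649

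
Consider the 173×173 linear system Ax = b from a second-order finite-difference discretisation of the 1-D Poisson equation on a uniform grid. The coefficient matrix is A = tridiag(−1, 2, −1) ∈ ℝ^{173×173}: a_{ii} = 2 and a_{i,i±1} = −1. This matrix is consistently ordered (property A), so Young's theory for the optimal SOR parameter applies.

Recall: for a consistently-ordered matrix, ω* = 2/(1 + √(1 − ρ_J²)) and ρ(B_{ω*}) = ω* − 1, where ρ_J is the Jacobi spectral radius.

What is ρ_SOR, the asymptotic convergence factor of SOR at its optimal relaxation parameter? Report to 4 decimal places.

ρ_SOR = 0.9645

With n=173, ρ(Jacobi) = cos(π/174) = 0.9998.
1 − cos²(π/174) = sin²(π/174) ⇒ √(1−ρ_J²) = sin(π/174) = 0.01805.
ω* = 2/(1 + 0.01805) = 2/1.01805 = 1.9645.
and ρ(B_{ω*}) = 1.9645 − 1 = 0.9645.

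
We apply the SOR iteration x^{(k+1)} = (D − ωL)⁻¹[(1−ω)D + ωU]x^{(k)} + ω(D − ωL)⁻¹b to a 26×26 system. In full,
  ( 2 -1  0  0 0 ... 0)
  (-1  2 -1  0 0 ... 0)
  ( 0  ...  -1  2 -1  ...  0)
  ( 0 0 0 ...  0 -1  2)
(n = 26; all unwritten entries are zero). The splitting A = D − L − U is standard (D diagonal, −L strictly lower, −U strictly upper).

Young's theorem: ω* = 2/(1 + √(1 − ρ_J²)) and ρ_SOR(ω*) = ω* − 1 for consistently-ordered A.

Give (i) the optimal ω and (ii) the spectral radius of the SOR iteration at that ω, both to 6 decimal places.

spectrum of D⁻¹(L+U) = {cos(kπ/27) : 1≤k≤26}; ρ_J = cos(π/27) = 0.993238.
√(1−ρ_J²) = |sin(π/27)| = 0.1160929
So ω* = 2/1.1160929 = 1.791966 (Young).
ρ_SOR = ω* − 1 = 1.791966 − 1 = 0.791966.

ω* = 1.791966, ρ_SOR = 0.791966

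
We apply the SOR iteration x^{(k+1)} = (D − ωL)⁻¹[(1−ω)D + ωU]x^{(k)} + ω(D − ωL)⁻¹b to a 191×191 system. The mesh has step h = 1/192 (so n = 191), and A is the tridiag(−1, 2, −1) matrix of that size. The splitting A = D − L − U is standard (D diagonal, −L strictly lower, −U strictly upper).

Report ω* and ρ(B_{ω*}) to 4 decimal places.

ω* = 1.9678, ρ_SOR = 0.9678

spectrum of D⁻¹(L+U) = {cos(kπ/192) : 1≤k≤191}; ρ_J = cos(π/192) = 0.9999.
√(1−ρ_J²) simplifies to sin(π/192) = 0.01636.
Then 2/(1+√(1−ρ_J²)) = 2/(1+0.01636); ω* = 2/1.01636 = 1.9678.
[ρ_SOR] ω* − 1 = 0.9678.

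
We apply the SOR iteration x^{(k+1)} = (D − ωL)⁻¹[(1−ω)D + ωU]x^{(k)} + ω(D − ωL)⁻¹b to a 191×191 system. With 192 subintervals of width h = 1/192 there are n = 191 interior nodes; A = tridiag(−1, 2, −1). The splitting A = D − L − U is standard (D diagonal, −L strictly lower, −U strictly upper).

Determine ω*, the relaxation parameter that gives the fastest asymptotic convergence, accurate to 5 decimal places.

spectrum of D⁻¹(L+U) = {cos(kπ/192) : 1≤k≤191}; ρ_J = cos(π/192) = 0.99987.
√(1−ρ_J²) = |sin(π/192)| = 0.016362
ω* = 2/(1 + 0.016362) = 2/1.016362 = 1.96780.
ρ_SOR = ω* − 1 = 1.96780 − 1 = 0.96780.

ω* = 1.96780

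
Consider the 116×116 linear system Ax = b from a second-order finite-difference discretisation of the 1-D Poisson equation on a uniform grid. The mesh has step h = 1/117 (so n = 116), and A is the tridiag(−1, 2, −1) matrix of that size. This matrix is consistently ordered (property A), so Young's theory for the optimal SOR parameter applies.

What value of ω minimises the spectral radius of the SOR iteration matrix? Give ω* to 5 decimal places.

n=116: λ(B_J) = 1 − λ(A)/2 = cos(kπ/117); k=1 gives ρ_J = 0.99964.
√(1−ρ_J²) = |sin(π/117)| = 0.026848
[ω*] 2 ÷ (1 + 0.026848) = 2 ÷ 1.026848 = 1.94771.
At ω = 1.94771 every |λ(B_ω)| = ω−1, so ρ_SOR = 0.94771.

ω* = 1.94771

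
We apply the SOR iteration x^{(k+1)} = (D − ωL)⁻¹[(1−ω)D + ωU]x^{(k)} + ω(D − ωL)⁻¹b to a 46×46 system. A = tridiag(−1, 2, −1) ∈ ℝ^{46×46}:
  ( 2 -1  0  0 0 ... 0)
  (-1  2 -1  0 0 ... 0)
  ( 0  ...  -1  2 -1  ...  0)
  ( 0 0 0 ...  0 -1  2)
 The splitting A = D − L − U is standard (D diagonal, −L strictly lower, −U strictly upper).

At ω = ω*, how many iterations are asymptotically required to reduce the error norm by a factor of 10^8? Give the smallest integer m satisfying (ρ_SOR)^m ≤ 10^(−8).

spectrum of D⁻¹(L+U) = {cos(kπ/47) : 1≤k≤46}; ρ_J = cos(π/47) = 0.9977669.
√(1−ρ_J²) simplifies to sin(π/47) = 0.0667926.
Young: ω* = 2/(1+√(1−ρ_J²)) = 2/(1+0.0667926) = 2/1.0667926 = 1.8747787.
Hence ρ(B_{ω*}) = 1.8747787 − 1 = 0.8747787.
8·ln10 = 18.4207; −ln(0.8747787) = 0.133784; m = ⌈18.4207/0.133784⌉ = ⌈137.690⌉ = 138.

m = 138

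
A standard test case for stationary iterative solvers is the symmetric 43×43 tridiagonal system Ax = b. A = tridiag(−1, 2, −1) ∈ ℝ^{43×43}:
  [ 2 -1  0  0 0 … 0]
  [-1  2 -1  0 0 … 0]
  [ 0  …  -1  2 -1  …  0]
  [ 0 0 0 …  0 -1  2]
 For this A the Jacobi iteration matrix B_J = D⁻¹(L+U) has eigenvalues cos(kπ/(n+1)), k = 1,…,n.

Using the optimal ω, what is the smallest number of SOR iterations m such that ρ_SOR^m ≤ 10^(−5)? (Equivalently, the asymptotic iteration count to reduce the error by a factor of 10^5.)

n=43: λ(B_J) = 1 − λ(A)/2 = cos(kπ/44); k=1 gives ρ_J = 0.9974521.
√(1 − cos²(π/44)) = sin(π/44) ≈ 0.0713392.
[ω*] 2 ÷ (1 + 0.0713392) = 2 ÷ 1.0713392 = 1.8668224.
At ω = 1.8668224 every |λ(B_ω)| = ω−1, so ρ_SOR = 0.8668224.
Need (0.8668224)^m ≤ 10^(−5): m ≥ 5·ln10/|ln 0.8668224| = 11.5129/0.142921 = 80.554 ⇒ m = 81.

m = 81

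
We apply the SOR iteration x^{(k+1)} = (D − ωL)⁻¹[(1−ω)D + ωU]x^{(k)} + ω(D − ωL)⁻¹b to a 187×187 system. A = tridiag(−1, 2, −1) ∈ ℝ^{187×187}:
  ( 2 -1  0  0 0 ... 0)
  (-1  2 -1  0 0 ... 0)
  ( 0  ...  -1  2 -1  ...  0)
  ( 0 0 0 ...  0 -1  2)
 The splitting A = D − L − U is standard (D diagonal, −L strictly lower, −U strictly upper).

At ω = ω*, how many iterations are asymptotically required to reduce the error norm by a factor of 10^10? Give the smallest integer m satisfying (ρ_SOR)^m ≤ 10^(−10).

½·tridiag(1,0,1) at n=187: λ_k = cos(kπ/188); max |λ| at k=1 ⇒ ρ_J = cos(π/188) ≈ 0.9998604.
√(1 − cos²(π/188)) = sin(π/188) ≈ 0.0167098.
ω* = 2/(1+0.0167098) = 1.9671297
and ρ(B_{ω*}) = 1.9671297 − 1 = 0.9671297.
10·ln10 = 23.0259; −ln(0.9671297) = 0.0334227; m = ⌈23.0259/0.0334227⌉ = ⌈688.930⌉ = 689.

m = 689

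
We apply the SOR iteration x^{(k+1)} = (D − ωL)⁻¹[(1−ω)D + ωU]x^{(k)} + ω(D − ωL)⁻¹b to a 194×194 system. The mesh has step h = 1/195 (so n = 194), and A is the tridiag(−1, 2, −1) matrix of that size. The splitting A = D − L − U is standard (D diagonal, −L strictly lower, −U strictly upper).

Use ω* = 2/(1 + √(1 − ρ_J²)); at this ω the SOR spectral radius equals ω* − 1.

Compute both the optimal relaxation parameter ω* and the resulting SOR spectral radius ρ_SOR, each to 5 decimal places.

ω* = 1.96829, ρ_SOR = 0.96829

ρ_J = max_k |cos(kπ/195)| = cos(π/195) = 0.99987
1 − cos²(π/195) = sin²(π/195) ⇒ √(1−ρ_J²) = sin(π/195) = 0.016110.
Young: ω* = 2/(1+√(1−ρ_J²)) = 2/(1+0.016110) = 2/1.016110 = 1.96829.
At ω = 1.96829 every |λ(B_ω)| = ω−1, so ρ_SOR = 0.96829.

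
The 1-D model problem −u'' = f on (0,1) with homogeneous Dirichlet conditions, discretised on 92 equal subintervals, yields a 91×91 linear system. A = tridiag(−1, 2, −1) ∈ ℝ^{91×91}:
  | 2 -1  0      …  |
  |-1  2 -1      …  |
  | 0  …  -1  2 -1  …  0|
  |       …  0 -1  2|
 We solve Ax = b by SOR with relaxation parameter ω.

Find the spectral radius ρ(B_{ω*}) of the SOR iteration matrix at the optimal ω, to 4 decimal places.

ρ_SOR = 0.9340

n=91: λ(B_J) = 1 − λ(A)/2 = cos(kπ/92); k=1 gives ρ_J = 0.9994.
√(1 − cos²(π/92)) = sin(π/92) ≈ 0.03414.
So ω* = 2/1.03414 = 1.9340 (Young).
ρ_SOR = ω* − 1 = 1.9340 − 1 = 0.9340.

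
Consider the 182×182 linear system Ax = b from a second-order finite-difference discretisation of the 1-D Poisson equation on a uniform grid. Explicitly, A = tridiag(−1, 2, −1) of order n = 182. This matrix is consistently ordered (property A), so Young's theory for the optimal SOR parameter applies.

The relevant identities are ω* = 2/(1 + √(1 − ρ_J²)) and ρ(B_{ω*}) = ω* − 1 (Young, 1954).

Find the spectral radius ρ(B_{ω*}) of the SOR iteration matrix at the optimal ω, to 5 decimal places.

ρ_SOR = 0.96625

ρ_J = max_k |cos(kπ/183)| = cos(π/183) = 0.99985
1 − cos²(π/183) = sin²(π/183) ⇒ √(1−ρ_J²) = sin(π/183) = 0.017166.
[ω*] 2 ÷ (1 + 0.017166) = 2 ÷ 1.017166 = 1.96625.
Hence ρ(B_{ω*}) = 1.96625 − 1 = 0.96625.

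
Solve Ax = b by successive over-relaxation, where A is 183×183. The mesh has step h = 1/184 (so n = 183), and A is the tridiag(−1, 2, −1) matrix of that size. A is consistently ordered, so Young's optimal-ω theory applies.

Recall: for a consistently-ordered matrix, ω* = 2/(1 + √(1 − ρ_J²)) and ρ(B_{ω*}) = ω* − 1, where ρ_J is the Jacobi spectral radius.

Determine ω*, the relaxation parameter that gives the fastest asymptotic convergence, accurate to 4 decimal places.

ω* = 1.9664

½·tridiag(1,0,1) at n=183: λ_k = cos(kπ/184); max |λ| at k=1 ⇒ ρ_J = cos(π/184) ≈ 0.9999.
√(1 − cos²(π/184)) = sin(π/184) ≈ 0.01707.
ω* = 2 / (1 + 0.01707) = 2 / 1.01707 ≈ 1.9664.
[ρ_SOR] ω* − 1 = 0.9664.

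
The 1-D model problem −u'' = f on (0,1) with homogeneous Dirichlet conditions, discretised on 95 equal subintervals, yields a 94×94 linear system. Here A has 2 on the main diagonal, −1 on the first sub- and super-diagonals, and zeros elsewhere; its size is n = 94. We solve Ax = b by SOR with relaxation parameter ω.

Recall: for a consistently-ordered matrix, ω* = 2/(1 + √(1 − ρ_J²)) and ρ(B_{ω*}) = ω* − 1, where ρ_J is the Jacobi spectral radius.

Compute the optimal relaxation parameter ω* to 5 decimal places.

spectrum of D⁻¹(L+U) = {cos(kπ/95) : 1≤k≤94}; ρ_J = cos(π/95) = 0.99945.
√(1−ρ_J²) simplifies to sin(π/95) = 0.033063.
Then 2/(1+√(1−ρ_J²)) = 2/(1+0.033063); ω* = 2/1.033063 = 1.93599.
At ω = 1.93599 every |λ(B_ω)| = ω−1, so ρ_SOR = 0.93599.

ω* = 1.93599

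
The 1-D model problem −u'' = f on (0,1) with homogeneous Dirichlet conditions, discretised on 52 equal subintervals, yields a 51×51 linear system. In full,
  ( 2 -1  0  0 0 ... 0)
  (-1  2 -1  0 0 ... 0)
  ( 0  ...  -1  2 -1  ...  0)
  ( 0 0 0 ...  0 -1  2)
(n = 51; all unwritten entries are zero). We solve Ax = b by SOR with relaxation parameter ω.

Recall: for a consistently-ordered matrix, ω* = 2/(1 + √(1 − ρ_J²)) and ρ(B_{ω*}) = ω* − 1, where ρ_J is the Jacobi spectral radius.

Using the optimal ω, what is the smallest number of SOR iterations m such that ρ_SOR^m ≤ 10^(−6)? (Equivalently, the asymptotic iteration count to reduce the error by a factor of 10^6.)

B_J for the 51×51 system has eigenvalues cos(kπ/52); ρ_J = cos(π/52) = 0.9981756.
√(1−ρ_J²) simplifies to sin(π/52) = 0.0603785.
ω* = 2/(1 + 0.0603785) = 2/1.0603785 = 1.8861190.
and ρ(B_{ω*}) = 1.8861190 − 1 = 0.8861190.
m ≥ 6·ln10 / (−ln 0.8861190) = 114.268; smallest integer m = 115.

m = 115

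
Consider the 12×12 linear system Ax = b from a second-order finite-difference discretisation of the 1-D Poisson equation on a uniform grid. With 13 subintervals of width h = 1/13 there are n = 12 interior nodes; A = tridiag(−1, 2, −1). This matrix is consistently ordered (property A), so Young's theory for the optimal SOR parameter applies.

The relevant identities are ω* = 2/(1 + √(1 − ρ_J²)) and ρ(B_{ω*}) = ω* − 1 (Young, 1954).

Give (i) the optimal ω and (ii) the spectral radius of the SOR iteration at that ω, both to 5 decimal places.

½·tridiag(1,0,1) at n=12: λ_k = cos(kπ/13); max |λ| at k=1 ⇒ ρ_J = cos(π/13) ≈ 0.97094.
1 − cos²(π/13) = sin²(π/13) ⇒ √(1−ρ_J²) = sin(π/13) = 0.239316.
So ω* = 2/1.239316 = 1.61379 (Young).
ρ_SOR = ω* − 1 = 1.61379 − 1 = 0.61379.

ω* = 1.61379, ρ_SOR = 0.61379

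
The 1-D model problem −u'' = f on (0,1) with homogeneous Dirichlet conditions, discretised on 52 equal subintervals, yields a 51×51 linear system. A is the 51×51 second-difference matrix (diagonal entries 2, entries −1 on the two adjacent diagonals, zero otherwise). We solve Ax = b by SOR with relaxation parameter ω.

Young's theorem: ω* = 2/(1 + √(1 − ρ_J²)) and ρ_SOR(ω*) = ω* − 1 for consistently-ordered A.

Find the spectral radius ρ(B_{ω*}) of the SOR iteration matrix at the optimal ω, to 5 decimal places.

ρ_SOR = 0.88612

spectrum of D⁻¹(L+U) = {cos(kπ/52) : 1≤k≤51}; ρ_J = cos(π/52) = 0.99818.
√(1 − cos²(π/52)) = sin(π/52) ≈ 0.060378.
ω* = 2/(1 + 0.060378) = 2/1.060378 = 1.88612.
At ω = 1.88612 every |λ(B_ω)| = ω−1, so ρ_SOR = 0.88612.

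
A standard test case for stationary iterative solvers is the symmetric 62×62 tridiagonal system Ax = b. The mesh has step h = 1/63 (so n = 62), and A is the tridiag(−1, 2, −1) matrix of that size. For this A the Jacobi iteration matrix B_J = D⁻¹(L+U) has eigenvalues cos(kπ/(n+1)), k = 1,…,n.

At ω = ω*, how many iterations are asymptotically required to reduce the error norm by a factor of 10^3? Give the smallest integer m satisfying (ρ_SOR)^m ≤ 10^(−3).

½·tridiag(1,0,1) at n=62: λ_k = cos(kπ/63); max |λ| at k=1 ⇒ ρ_J = cos(π/63) ≈ 0.9987569.
1 − cos²(π/63) = sin²(π/63) ⇒ √(1−ρ_J²) = sin(π/63) = 0.0498459.
ω* = 2 / (1 + 0.0498459) = 2 / 1.0498459 ≈ 1.9050415.
ρ_SOR = ω* − 1 ≈ 0.9050415.
m ≥ 3·ln10 / (−ln 0.9050415) = 69.234; smallest integer m = 70.

m = 70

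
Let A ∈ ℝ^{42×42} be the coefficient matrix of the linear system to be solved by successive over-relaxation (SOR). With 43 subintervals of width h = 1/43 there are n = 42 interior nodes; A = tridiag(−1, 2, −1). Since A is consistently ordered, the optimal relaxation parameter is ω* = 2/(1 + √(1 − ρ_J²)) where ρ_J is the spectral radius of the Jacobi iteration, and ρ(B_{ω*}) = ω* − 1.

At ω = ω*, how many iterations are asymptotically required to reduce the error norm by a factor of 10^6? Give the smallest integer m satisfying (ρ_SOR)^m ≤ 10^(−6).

m = 95

B_J for the 42×42 system has eigenvalues cos(kπ/43); ρ_J = cos(π/43) = 0.9973323.
√(1−ρ_J²) simplifies to sin(π/43) = 0.0729953.
So ω* = 2/1.0729953 = 1.8639411 (Young).
ρ(B_{ω*}) = ω*−1 = 0.8639411
m ≥ 6·ln10 / (−ln 0.8639411) = 94.464; smallest integer m = 95.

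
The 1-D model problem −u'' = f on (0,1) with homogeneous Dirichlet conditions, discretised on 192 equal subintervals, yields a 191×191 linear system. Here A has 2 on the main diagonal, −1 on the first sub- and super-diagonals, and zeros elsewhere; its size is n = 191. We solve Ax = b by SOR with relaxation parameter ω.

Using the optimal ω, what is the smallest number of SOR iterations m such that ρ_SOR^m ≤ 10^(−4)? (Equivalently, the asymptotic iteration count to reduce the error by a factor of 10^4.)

m = 282

[ρ_J] n=191: ρ(B_J) = cos(π/(n+1)) = cos(π/192) = 0.9998661.
root = sin(π/192) = 0.0163617  (since 1−cos² = sin²).
ω* = 2/(1 + 0.0163617) = 2/1.0163617 = 1.9678034.
ρ(B_{ω*}) = ω*−1 = 0.9678034
4·ln10 = 9.21034; −ln(0.9678034) = 0.0327263; m = ⌈9.21034/0.0327263⌉ = ⌈281.435⌉ = 282.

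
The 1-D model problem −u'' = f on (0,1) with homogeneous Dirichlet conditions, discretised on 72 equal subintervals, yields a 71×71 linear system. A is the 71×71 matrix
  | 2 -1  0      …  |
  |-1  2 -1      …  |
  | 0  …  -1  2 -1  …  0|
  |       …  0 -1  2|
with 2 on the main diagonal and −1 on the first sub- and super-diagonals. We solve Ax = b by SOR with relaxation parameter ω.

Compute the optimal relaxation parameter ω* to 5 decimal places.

ω* = 1.91641

With n=71, ρ(Jacobi) = cos(π/72) = 0.99905.
√(1 − cos²(π/72)) = sin(π/72) ≈ 0.043619.
ω* = 2 / (1 + 0.043619) = 2 / 1.043619 ≈ 1.91641.
At ω = 1.91641 every |λ(B_ω)| = ω−1, so ρ_SOR = 0.91641.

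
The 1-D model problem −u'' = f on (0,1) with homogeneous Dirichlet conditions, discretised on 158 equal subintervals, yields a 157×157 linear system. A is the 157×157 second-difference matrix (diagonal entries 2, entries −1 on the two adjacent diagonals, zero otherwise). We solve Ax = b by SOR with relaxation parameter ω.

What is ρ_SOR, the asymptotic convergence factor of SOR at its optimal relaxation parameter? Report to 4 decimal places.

spectrum of D⁻¹(L+U) = {cos(kπ/158) : 1≤k≤157}; ρ_J = cos(π/158) = 0.9998.
1 − cos²(π/158) = sin²(π/158) ⇒ √(1−ρ_J²) = sin(π/158) = 0.01988.
Then 2/(1+√(1−ρ_J²)) = 2/(1+0.01988); ω* = 2/1.01988 = 1.9610.
At ω = 1.9610 every |λ(B_ω)| = ω−1, so ρ_SOR = 0.9610.

ρ_SOR = 0.9610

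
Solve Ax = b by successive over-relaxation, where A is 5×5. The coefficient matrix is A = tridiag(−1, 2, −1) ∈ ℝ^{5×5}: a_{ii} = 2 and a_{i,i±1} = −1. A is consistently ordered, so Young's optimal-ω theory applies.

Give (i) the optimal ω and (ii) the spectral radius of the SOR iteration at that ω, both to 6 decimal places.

ω* = 1.333333, ρ_SOR = 0.333333

[ρ_J] n=5: ρ(B_J) = cos(π/(n+1)) = cos(π/6) = 0.866025.
√(1−ρ_J²) simplifies to sin(π/6) = 0.5000000.
ω* = 2 / (1 + 0.5000000) = 2 / 1.5000000 ≈ 1.333333.
ρ_SOR = ω* − 1 ≈ 0.333333.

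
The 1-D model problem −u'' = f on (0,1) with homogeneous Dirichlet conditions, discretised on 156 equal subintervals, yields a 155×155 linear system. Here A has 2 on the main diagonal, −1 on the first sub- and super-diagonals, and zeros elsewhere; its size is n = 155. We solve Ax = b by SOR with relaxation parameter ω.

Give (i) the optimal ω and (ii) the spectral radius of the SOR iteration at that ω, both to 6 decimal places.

ω* = 1.960521, ρ_SOR = 0.960521

With n=155, ρ(Jacobi) = cos(π/156) = 0.999797.
√(1 − cos²(π/156)) = sin(π/156) ≈ 0.0201371.
ω* = 2/(1+0.0201371) = 1.960521
ρ(B_{ω*}) = ω*−1 = 0.960521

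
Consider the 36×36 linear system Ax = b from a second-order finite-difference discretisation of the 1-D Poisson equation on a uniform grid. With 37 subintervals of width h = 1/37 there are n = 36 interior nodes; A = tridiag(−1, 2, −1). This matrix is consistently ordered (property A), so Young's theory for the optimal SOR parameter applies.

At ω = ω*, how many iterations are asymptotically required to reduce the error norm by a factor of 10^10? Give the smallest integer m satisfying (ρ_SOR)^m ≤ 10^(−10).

m = 136

ρ_J = max_k |cos(kπ/37)| = cos(π/37) = 0.9963975
√(1−ρ_J²) = |sin(π/37)| = 0.0848059
ω* = 2 / (1 + 0.0848059) = 2 / 1.0848059 ≈ 1.8436478.
Hence ρ(B_{ω*}) = 1.8436478 − 1 = 0.8436478.
Need (0.8436478)^m ≤ 10^(−10): m ≥ 10·ln10/|ln 0.8436478| = 23.0259/0.17002 = 135.431 ⇒ m = 136.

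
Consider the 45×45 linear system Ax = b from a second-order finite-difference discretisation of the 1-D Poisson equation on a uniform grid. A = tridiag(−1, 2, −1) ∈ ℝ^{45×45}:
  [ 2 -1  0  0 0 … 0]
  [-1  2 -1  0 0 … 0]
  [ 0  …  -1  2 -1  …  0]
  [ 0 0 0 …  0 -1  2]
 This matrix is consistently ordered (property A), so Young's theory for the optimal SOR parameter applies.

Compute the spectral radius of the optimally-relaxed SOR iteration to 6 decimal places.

ρ_SOR = 0.872234

n=45: λ(B_J) = 1 − λ(A)/2 = cos(kπ/46); k=1 gives ρ_J = 0.997669.
√(1−ρ_J²) simplifies to sin(π/46) = 0.0682424.
Then 2/(1+√(1−ρ_J²)) = 2/(1+0.0682424); ω* = 2/1.0682424 = 1.872234.
ρ_SOR = ω* − 1 = 1.872234 − 1 = 0.872234.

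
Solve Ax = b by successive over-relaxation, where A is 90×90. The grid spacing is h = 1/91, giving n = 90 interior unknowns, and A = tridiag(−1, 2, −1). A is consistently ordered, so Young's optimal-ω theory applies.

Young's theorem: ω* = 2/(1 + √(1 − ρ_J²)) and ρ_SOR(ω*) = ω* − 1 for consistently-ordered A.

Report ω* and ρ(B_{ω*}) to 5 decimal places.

ω* = 1.93327, ρ_SOR = 0.93327

[ρ_J] n=90: ρ(B_J) = cos(π/(n+1)) = cos(π/91) = 0.99940.
√(1−ρ_J²) = |sin(π/91)| = 0.034516
Then 2/(1+√(1−ρ_J²)) = 2/(1+0.034516); ω* = 2/1.034516 = 1.93327.
Hence ρ(B_{ω*}) = 1.93327 − 1 = 0.93327.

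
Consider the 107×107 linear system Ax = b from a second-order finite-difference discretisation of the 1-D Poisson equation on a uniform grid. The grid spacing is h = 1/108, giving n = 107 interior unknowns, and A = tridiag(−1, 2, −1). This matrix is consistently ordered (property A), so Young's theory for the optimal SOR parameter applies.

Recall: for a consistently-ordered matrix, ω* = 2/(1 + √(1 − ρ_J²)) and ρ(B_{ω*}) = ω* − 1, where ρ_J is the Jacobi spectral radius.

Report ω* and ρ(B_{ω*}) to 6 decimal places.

ω* = 1.943475, ρ_SOR = 0.943475

B_J for the 107×107 system has eigenvalues cos(kπ/108); ρ_J = cos(π/108) = 0.999577.
1 − cos²(π/108) = sin²(π/108) ⇒ √(1−ρ_J²) = sin(π/108) = 0.0290847.
ω* = 2 / (1 + 0.0290847) = 2 / 1.0290847 ≈ 1.943475.
[ρ_SOR] ω* − 1 = 0.943475.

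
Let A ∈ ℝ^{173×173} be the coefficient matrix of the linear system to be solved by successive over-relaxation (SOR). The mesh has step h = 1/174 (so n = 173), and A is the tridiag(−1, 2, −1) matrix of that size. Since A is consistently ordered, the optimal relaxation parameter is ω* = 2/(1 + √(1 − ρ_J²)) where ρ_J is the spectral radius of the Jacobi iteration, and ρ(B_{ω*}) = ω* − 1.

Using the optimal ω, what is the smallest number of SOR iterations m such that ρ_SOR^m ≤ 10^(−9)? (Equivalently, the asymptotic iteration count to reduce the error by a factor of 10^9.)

m = 574

spectrum of D⁻¹(L+U) = {cos(kπ/174) : 1≤k≤173}; ρ_J = cos(π/174) = 0.9998370.
root = sin(π/174) = 0.0180541  (since 1−cos² = sin²).
ω* = 2/(1+0.0180541) = 1.9645321
ρ_SOR = ω* − 1 ≈ 0.9645321.
m ≥ 9·ln10 / (−ln 0.9645321) = 573.859; smallest integer m = 574.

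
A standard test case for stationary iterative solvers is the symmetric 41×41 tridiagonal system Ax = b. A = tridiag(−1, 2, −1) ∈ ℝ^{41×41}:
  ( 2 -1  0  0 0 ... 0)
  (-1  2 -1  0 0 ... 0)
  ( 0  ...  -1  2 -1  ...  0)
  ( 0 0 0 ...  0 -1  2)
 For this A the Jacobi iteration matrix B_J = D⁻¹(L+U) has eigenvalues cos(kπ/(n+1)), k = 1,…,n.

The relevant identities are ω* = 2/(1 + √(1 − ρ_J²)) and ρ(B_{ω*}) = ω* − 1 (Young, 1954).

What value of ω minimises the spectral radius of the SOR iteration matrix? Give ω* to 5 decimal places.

ω* = 1.86093

ρ_J = max_k |cos(kπ/42)| = cos(π/42) = 0.99720
root = sin(π/42) = 0.074730  (since 1−cos² = sin²).
Young: ω* = 2/(1+√(1−ρ_J²)) = 2/(1+0.074730) = 2/1.074730 = 1.86093.
ρ_SOR = ω* − 1 = 1.86093 − 1 = 0.86093.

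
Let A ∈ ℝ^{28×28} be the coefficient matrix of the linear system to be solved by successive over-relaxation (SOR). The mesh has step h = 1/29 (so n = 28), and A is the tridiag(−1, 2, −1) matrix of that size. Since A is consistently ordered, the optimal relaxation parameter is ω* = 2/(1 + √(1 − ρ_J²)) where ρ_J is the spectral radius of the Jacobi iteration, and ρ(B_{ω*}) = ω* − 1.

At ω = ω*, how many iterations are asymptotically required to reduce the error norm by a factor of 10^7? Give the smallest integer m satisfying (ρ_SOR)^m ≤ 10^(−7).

½·tridiag(1,0,1) at n=28: λ_k = cos(kπ/29); max |λ| at k=1 ⇒ ρ_J = cos(π/29) ≈ 0.9941380.
√(1−ρ_J²) = |sin(π/29)| = 0.1081190
[ω*] 2 ÷ (1 + 0.1081190) = 2 ÷ 1.1081190 = 1.8048603.
At ω = 1.8048603 every |λ(B_ω)| = ω−1, so ρ_SOR = 0.8048603.
Need (0.8048603)^m ≤ 10^(−7): m ≥ 7·ln10/|ln 0.8048603| = 16.1181/0.217087 = 74.247 ⇒ m = 75.

m = 75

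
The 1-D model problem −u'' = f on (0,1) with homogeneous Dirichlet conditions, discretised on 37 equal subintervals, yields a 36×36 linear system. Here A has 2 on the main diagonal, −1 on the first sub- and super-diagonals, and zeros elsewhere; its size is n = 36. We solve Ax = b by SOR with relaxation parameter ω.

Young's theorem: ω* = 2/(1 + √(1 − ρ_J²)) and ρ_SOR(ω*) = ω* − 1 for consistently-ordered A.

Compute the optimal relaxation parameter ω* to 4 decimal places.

½·tridiag(1,0,1) at n=36: λ_k = cos(kπ/37); max |λ| at k=1 ⇒ ρ_J = cos(π/37) ≈ 0.9964.
√(1−ρ_J²) simplifies to sin(π/37) = 0.08481.
ω* = 2/(1 + 0.08481) = 2/1.08481 = 1.8436.
and ρ(B_{ω*}) = 1.8436 − 1 = 0.8436.

ω* = 1.8436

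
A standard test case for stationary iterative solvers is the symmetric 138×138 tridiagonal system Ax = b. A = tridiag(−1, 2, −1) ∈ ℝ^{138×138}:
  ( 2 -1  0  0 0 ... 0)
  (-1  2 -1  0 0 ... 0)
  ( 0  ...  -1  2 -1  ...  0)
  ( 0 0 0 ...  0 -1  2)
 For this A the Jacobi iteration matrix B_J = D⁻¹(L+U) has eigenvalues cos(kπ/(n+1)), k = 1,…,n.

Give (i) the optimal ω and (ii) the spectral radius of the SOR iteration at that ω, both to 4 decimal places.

With n=138, ρ(Jacobi) = cos(π/139) = 0.9997.
1 − cos²(π/139) = sin²(π/139) ⇒ √(1−ρ_J²) = sin(π/139) = 0.02260.
Young: ω* = 2/(1+√(1−ρ_J²)) = 2/(1+0.02260) = 2/1.02260 = 1.9558.
[ρ_SOR] ω* − 1 = 0.9558.

ω* = 1.9558, ρ_SOR = 0.9558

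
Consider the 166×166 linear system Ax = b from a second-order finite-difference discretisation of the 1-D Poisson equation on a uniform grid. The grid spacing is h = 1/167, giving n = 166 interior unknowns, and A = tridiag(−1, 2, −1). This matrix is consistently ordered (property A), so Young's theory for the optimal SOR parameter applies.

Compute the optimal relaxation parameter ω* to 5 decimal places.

n=166: λ(B_J) = 1 − λ(A)/2 = cos(kπ/167); k=1 gives ρ_J = 0.99982.
√(1−ρ_J²) = |sin(π/167)| = 0.018811
So ω* = 2/1.018811 = 1.96307 (Young).
ρ_SOR = ω* − 1 ≈ 0.96307.

ω* = 1.96307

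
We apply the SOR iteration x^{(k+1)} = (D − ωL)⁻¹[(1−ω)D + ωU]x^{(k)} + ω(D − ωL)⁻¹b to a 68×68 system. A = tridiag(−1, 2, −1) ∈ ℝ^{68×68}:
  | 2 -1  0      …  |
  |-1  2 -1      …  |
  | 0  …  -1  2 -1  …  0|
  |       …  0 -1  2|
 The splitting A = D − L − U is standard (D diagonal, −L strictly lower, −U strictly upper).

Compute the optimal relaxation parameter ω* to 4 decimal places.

B_J for the 68×68 system has eigenvalues cos(kπ/69); ρ_J = cos(π/69) = 0.9990.
root = sin(π/69) = 0.04551  (since 1−cos² = sin²).
Then 2/(1+√(1−ρ_J²)) = 2/(1+0.04551); ω* = 2/1.04551 = 1.9129.
[ρ_SOR] ω* − 1 = 0.9129.

ω* = 1.9129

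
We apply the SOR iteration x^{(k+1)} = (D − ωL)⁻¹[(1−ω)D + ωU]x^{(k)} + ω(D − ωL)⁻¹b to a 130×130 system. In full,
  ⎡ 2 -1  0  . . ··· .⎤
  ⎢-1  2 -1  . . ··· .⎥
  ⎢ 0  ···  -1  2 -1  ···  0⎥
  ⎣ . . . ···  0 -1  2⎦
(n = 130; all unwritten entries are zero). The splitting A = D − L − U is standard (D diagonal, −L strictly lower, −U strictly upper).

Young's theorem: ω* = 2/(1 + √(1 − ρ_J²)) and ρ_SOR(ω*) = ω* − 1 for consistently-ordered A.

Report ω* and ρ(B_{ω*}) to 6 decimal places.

n=130: λ(B_J) = 1 − λ(A)/2 = cos(kπ/131); k=1 gives ρ_J = 0.999712.
1 − cos²(π/131) = sin²(π/131) ⇒ √(1−ρ_J²) = sin(π/131) = 0.0239793.
So ω* = 2/1.0239793 = 1.953164 (Young).
At ω = 1.953164 every |λ(B_ω)| = ω−1, so ρ_SOR = 0.953164.

ω* = 1.953164, ρ_SOR = 0.953164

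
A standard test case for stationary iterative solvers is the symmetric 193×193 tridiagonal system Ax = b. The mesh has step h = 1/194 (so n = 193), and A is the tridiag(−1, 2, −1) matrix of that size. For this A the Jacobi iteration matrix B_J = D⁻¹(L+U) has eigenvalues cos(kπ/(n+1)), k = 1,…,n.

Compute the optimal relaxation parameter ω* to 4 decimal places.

[ρ_J] n=193: ρ(B_J) = cos(π/(n+1)) = cos(π/194) = 0.9999.
√(1−ρ_J²) = |sin(π/194)| = 0.01619
ω* = 2/(1+0.01619) = 1.9681
[ρ_SOR] ω* − 1 = 0.9681.

ω* = 1.9681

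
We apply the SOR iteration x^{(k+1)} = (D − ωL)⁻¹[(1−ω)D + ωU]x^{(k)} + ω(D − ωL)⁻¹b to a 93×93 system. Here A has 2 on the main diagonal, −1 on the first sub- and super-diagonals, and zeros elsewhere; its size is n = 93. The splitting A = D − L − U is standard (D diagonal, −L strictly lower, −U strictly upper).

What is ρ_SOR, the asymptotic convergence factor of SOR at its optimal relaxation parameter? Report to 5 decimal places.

ρ_SOR = 0.93533

ρ_J = max_k |cos(kπ/94)| = cos(π/94) = 0.99944
√(1 − cos²(π/94)) = sin(π/94) ≈ 0.033415.
[ω*] 2 ÷ (1 + 0.033415) = 2 ÷ 1.033415 = 1.93533.
At ω = 1.93533 every |λ(B_ω)| = ω−1, so ρ_SOR = 0.93533.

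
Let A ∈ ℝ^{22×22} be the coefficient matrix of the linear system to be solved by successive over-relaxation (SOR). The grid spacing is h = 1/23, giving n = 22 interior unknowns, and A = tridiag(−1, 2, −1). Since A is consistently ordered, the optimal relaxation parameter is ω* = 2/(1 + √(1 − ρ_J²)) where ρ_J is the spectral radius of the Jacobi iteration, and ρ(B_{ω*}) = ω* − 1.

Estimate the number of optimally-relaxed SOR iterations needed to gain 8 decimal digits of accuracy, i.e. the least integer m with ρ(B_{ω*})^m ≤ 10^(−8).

With n=22, ρ(Jacobi) = cos(π/23) = 0.9906859.
√(1−ρ_J²) simplifies to sin(π/23) = 0.1361666.
ω* = 2 / (1 + 0.1361666) = 2 / 1.1361666 ≈ 1.7603052.
ρ(B_{ω*}) = ω*−1 = 0.7603052
For 8 digits: m = 8·ln10 / (−ln 0.7603052) = 18.4207/0.274035 = 67.220; round up → m = 68.

m = 68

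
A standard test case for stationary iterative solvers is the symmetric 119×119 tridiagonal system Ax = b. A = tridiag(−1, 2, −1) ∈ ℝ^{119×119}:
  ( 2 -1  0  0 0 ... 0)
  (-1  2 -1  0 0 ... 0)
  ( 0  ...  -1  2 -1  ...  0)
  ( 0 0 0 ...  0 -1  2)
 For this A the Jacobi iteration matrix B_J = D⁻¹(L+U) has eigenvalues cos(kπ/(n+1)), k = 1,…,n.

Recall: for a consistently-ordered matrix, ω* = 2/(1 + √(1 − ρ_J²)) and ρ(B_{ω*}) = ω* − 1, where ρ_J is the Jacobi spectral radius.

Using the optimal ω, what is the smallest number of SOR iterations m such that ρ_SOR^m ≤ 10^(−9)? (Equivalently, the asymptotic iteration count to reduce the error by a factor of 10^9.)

m = 396

With n=119, ρ(Jacobi) = cos(π/120) = 0.9996573.
root = sin(π/120) = 0.0261769  (since 1−cos² = sin²).
ω* = 2/(1+0.0261769) = 1.9489817
ρ(B_{ω*}) = ω*−1 = 0.9489817
Need (0.9489817)^m ≤ 10^(−9): m ≥ 9·ln10/|ln 0.9489817| = 20.7233/0.0523658 = 395.741 ⇒ m = 396.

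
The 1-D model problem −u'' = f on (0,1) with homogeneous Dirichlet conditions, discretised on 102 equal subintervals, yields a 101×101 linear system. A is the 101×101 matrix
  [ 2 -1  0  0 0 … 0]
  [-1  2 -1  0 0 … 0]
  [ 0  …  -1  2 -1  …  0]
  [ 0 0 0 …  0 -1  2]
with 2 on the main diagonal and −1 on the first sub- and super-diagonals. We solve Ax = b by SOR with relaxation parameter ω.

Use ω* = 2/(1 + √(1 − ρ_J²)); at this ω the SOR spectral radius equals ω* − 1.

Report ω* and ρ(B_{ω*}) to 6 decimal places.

ω* = 1.940250, ρ_SOR = 0.940250

B_J for the 101×101 system has eigenvalues cos(kπ/102); ρ_J = cos(π/102) = 0.999526.
1 − cos²(π/102) = sin²(π/102) ⇒ √(1−ρ_J²) = sin(π/102) = 0.0307951.
Then 2/(1+√(1−ρ_J²)) = 2/(1+0.0307951); ω* = 2/1.0307951 = 1.940250.
ρ_SOR = ω* − 1 ≈ 0.940250.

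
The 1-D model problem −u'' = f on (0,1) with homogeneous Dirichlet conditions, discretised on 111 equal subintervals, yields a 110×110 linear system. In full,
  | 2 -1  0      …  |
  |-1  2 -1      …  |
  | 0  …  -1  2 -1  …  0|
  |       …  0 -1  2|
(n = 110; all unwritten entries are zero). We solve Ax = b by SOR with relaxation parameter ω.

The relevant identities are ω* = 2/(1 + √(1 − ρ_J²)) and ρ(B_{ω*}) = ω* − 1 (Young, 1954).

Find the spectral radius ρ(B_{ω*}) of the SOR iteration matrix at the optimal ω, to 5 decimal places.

B_J for the 110×110 system has eigenvalues cos(kπ/111); ρ_J = cos(π/111) = 0.99960.
root = sin(π/111) = 0.028299  (since 1−cos² = sin²).
Young: ω* = 2/(1+√(1−ρ_J²)) = 2/(1+0.028299) = 2/1.028299 = 1.94496.
ρ_SOR = ω* − 1 ≈ 0.94496.

ρ_SOR = 0.94496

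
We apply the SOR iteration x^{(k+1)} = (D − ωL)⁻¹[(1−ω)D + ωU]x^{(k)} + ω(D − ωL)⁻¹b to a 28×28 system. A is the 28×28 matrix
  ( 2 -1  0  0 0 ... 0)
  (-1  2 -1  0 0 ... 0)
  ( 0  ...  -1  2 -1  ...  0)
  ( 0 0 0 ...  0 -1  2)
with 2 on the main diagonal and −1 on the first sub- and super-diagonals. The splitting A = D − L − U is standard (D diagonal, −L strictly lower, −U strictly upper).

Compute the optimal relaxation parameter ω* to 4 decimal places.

ρ_J = max_k |cos(kπ/29)| = cos(π/29) = 0.9941
√(1 − cos²(π/29)) = sin(π/29) ≈ 0.10812.
ω* = 2/(1+0.10812) = 1.8049
ρ_SOR = ω* − 1 = 1.8049 − 1 = 0.8049.

ω* = 1.8049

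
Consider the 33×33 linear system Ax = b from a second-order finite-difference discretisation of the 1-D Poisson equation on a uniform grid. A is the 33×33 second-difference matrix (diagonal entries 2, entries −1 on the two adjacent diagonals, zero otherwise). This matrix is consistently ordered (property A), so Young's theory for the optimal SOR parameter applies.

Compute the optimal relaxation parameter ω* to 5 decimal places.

ω* = 1.83105

[ρ_J] n=33: ρ(B_J) = cos(π/(n+1)) = cos(π/34) = 0.99573.
root = sin(π/34) = 0.092268  (since 1−cos² = sin²).
ω* = 2/(1+0.092268) = 1.83105
ρ_SOR = ω* − 1 = 1.83105 − 1 = 0.83105.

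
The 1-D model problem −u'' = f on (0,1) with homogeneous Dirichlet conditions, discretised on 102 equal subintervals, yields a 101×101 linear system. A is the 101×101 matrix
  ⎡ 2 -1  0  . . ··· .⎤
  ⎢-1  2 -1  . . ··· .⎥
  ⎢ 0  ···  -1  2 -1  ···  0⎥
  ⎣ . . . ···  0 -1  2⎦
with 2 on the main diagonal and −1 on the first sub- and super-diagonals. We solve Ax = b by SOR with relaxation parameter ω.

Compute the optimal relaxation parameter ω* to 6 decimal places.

spectrum of D⁻¹(L+U) = {cos(kπ/102) : 1≤k≤101}; ρ_J = cos(π/102) = 0.999526.
√(1−ρ_J²) = |sin(π/102)| = 0.0307951
So ω* = 2/1.0307951 = 1.940250 (Young).
Hence ρ(B_{ω*}) = 1.940250 − 1 = 0.940250.

ω* = 1.940250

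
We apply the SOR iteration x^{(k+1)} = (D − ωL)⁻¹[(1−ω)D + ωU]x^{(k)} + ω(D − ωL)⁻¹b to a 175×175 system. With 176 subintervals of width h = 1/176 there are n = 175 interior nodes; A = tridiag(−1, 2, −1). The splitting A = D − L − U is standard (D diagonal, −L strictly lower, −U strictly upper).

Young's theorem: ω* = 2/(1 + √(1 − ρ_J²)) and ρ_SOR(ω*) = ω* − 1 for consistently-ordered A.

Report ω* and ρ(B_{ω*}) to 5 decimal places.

ω* = 1.96493, ρ_SOR = 0.96493

½·tridiag(1,0,1) at n=175: λ_k = cos(kπ/176); max |λ| at k=1 ⇒ ρ_J = cos(π/176) ≈ 0.99984.
√(1−ρ_J²) = |sin(π/176)| = 0.017849
ω* = 2/(1 + 0.017849) = 2/1.017849 = 1.96493.
[ρ_SOR] ω* − 1 = 0.96493.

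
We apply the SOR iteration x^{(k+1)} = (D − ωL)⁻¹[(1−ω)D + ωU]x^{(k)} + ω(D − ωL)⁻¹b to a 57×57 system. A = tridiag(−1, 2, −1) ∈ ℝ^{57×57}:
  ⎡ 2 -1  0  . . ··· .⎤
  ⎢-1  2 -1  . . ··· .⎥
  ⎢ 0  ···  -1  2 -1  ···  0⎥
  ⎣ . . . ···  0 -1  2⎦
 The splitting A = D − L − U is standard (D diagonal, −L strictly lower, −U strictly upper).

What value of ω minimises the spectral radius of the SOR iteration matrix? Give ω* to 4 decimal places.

B_J for the 57×57 system has eigenvalues cos(kπ/58); ρ_J = cos(π/58) = 0.9985.
√(1−ρ_J²) = |sin(π/58)| = 0.05414
Young: ω* = 2/(1+√(1−ρ_J²)) = 2/(1+0.05414) = 2/1.05414 = 1.8973.
ρ(B_{ω*}) = ω*−1 = 0.8973

ω* = 1.8973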